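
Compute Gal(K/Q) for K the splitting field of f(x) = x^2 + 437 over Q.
Gal(K/Q) = Z/2Z (cyclic of order 2)

x^2 + 437 is irreducible over Q since -437 is not a rational square. The splitting field Q(sqrt(-437)) has degree 2 over Q, and its unique nontrivial automorphism is sqrt(-437) ↦ -sqrt(-437). Hence Gal(Q(sqrt(-437))/Q) = Z/2Z.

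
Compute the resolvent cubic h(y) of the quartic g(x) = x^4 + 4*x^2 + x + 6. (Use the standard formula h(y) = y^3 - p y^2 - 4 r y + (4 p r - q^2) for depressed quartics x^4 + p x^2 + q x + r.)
h(y) = y^3 - 4*y^2 - 24*y + 95

Identify coefficients: p = 4, q = 1, r = 6.
Plug into h(y) = y^3 - p y^2 - 4 r y + (4 p r - q^2):
  h(y) = y^3 - (4) y^2 - 4*(6) y + (4*(4)*(6) - (1)^2)
       = y^3 + (-4) y^2 + (-24) y + (95).
Simplifying: h(y) = y^3 - 4*y^2 - 24*y + 95.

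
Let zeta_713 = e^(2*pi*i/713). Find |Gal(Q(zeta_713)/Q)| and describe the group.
|Gal(Q(zeta_713)/Q)| = phi(713) = 660; group ≅ (Z/713Z)^* ≅ Z/22Z × Z/30Z

The n-th cyclotomic polynomial Φ_713(x) is the minimal polynomial of zeta_713 over Q and has degree phi(713) = 660. So Q(zeta_713) is a degree-660 Galois extension with Galois group (Z/713Z)^*. By CRT, (Z/713Z)^* ≅ (Z/23Z)^* × (Z/31Z)^*. Each prime-power unit group is (Z/23Z)^* ≅ Z/22Z; (Z/31Z)^* ≅ Z/30Z. Hence Gal(Q(zeta_713)/Q) ≅ Z/22Z × Z/30Z.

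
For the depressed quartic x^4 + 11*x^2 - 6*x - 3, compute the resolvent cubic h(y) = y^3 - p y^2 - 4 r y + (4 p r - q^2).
h(y) = y^3 - 11*y^2 + 12*y - 168

Identify coefficients: p = 11, q = -6, r = -3.
Plug into h(y) = y^3 - p y^2 - 4 r y + (4 p r - q^2):
  h(y) = y^3 - (11) y^2 - 4*(-3) y + (4*(11)*(-3) - (-6)^2)
       = y^3 + (-11) y^2 + (12) y + (-168).
Simplifying: h(y) = y^3 - 11*y^2 + 12*y - 168.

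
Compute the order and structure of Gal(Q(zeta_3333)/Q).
|Gal(Q(zeta_3333)/Q)| = phi(3333) = 2000; group ≅ (Z/3333Z)^* ≅ Z/2Z × Z/10Z × Z/100Z

The n-th cyclotomic polynomial Φ_3333(x) is the minimal polynomial of zeta_3333 over Q and has degree phi(3333) = 2000. So Q(zeta_3333) is a degree-2000 Galois extension with Galois group (Z/3333Z)^*. By CRT, (Z/3333Z)^* ≅ (Z/3Z)^* × (Z/11Z)^* × (Z/101Z)^*. Each prime-power unit group is (Z/3Z)^* ≅ Z/2Z; (Z/11Z)^* ≅ Z/10Z; (Z/101Z)^* ≅ Z/100Z. Hence Gal(Q(zeta_3333)/Q) ≅ Z/2Z × Z/10Z × Z/100Z.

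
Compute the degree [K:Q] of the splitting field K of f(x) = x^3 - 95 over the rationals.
[K:Q] = 6

x^3 - 95 has one real root r = 95^(1/3) and two complex roots r*zeta_3, r*zeta_3^2 where zeta_3 = e^(2*pi*i/3). The splitting field is Q(r, zeta_3). [Q(r):Q] = 3 and [Q(zeta_3):Q] = 2 with gcd = 1, so [Q(r, zeta_3):Q] = 3 * 2 = 6.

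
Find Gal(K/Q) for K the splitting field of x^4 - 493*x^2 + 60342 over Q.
Gal(K/Q) = V_4 (Klein four-group, Z/2Z × Z/2Z)

f factors as (x^2 - 267)(x^2 - 226), so the splitting field is K = Q(sqrt(267), sqrt(226)). The elements 267, 226, 60342 are all non-squares in Q, so sqrt(267) and sqrt(226) generate independent quadratic extensions. Thus [K:Q] = 4 and Gal(K/Q) is generated by the two order-2 automorphisms sqrt(267) ↦ -sqrt(267) and sqrt(226) ↦ -sqrt(226), giving V_4.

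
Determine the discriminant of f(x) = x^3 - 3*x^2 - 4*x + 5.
Δ = 1345

For x^3 + a x^2 + b x + c the discriminant is Δ = 18 a b c - 4 a^3 c + a^2 b^2 - 4 b^3 - 27 c^2.
Plug a = -3, b = -4, c = 5:
  18*(-3)*(-4)*(5) - 4*(-3)^3*(5) + (-3)^2*(-4)^2 - 4*(-4)^3 - 27*(5)^2
  = 1080 + (540) + 144 + (256) + (-675)
  = 1345.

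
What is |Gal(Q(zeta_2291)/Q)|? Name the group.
|Gal(Q(zeta_2291)/Q)| = phi(2291) = 2184; group ≅ (Z/2291Z)^* ≅ Z/28Z × Z/78Z

The n-th cyclotomic polynomial Φ_2291(x) is the minimal polynomial of zeta_2291 over Q and has degree phi(2291) = 2184. So Q(zeta_2291) is a degree-2184 Galois extension with Galois group (Z/2291Z)^*. By CRT, (Z/2291Z)^* ≅ (Z/29Z)^* × (Z/79Z)^*. Each prime-power unit group is (Z/29Z)^* ≅ Z/28Z; (Z/79Z)^* ≅ Z/78Z. Hence Gal(Q(zeta_2291)/Q) ≅ Z/28Z × Z/78Z.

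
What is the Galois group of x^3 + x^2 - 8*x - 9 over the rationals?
Gal(K/Q) = S_3 (symmetric group of order 6)

Compute the discriminant of x^3 + (1)*x^2 + (-8)*x + (-9): Δ = 1257. Since Δ is not a rational square, the Galois group is not contained in A_3; it must be the full S_3 (irreducibility of the cubic rules out anything smaller).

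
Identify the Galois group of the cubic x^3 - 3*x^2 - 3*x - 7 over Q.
Gal(K/Q) = S_3 (symmetric group of order 6)

Compute the discriminant of x^3 + (-3)*x^2 + (-3)*x + (-7): Δ = -3024. Since Δ is not a rational square, the Galois group is not contained in A_3; it must be the full S_3 (irreducibility of the cubic rules out anything smaller).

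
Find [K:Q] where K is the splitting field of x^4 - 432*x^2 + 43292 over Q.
[K:Q] = 4

f factors as (x^2 - 274)(x^2 - 158); the splitting field is K = Q(sqrt(274), sqrt(158)). Since 274, 158, and 43292 are all non-squares in Q, the three subfields Q(sqrt(274)), Q(sqrt(158)), Q(sqrt(43292)) are distinct degree-2 extensions, so [K:Q] = 4 (Klein four Galois group).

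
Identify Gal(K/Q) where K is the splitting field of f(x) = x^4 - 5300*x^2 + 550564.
Gal(K/Q) = Z/2Z (cyclic of order 2)

f factors as (x^2 - 5194)(x^2 - 106), so the splitting field is K = Q(sqrt(5194), sqrt(106)). The squarefree part of 5194 is 106 and the squarefree part of 106 is also 106, so sqrt(5194) and sqrt(106) are both rational multiples of sqrt(106). Hence Q(sqrt(5194)) = Q(sqrt(106)) = Q(sqrt(106)), and the splitting field collapses to a single degree-2 extension with Galois group Z/2Z.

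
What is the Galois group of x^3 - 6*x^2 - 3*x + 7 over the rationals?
Gal(K/Q) = S_3 (symmetric group of order 6)

Compute the discriminant of x^3 + (-6)*x^2 + (-3)*x + (7): Δ = 7425. Since Δ is not a rational square, the Galois group is not contained in A_3; it must be the full S_3 (irreducibility of the cubic rules out anything smaller).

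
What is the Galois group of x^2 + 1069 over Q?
Gal(K/Q) = Z/2Z (cyclic of order 2)

x^2 + 1069 is irreducible over Q since -1069 is not a rational square. The splitting field Q(sqrt(-1069)) has degree 2 over Q, and its unique nontrivial automorphism is sqrt(-1069) ↦ -sqrt(-1069). Hence Gal(Q(sqrt(-1069))/Q) = Z/2Z.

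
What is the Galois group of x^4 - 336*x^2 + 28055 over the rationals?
Gal(K/Q) = V_4 (Klein four-group, Z/2Z × Z/2Z)

f factors as (x^2 - 181)(x^2 - 155), so the splitting field is K = Q(sqrt(181), sqrt(155)). The elements 181, 155, 28055 are all non-squares in Q, so sqrt(181) and sqrt(155) generate independent quadratic extensions. Thus [K:Q] = 4 and Gal(K/Q) is generated by the two order-2 automorphisms sqrt(181) ↦ -sqrt(181) and sqrt(155) ↦ -sqrt(155), giving V_4.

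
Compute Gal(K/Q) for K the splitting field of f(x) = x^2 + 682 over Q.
Gal(K/Q) = Z/2Z (cyclic of order 2)

x^2 + 682 is irreducible over Q since -682 is not a rational square. The splitting field Q(sqrt(-682)) has degree 2 over Q, and its unique nontrivial automorphism is sqrt(-682) ↦ -sqrt(-682). Hence Gal(Q(sqrt(-682))/Q) = Z/2Z.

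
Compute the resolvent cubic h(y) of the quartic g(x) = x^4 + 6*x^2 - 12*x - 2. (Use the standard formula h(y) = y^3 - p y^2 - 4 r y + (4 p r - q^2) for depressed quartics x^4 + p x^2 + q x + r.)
h(y) = y^3 - 6*y^2 + 8*y - 192

Identify coefficients: p = 6, q = -12, r = -2.
Plug into h(y) = y^3 - p y^2 - 4 r y + (4 p r - q^2):
  h(y) = y^3 - (6) y^2 - 4*(-2) y + (4*(6)*(-2) - (-12)^2)
       = y^3 + (-6) y^2 + (8) y + (-192).
Simplifying: h(y) = y^3 - 6*y^2 + 8*y - 192.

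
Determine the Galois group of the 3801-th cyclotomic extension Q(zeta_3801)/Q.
|Gal(Q(zeta_3801)/Q)| = phi(3801) = 2160; group ≅ (Z/3801Z)^* ≅ Z/2Z × Z/6Z × Z/180Z

The n-th cyclotomic polynomial Φ_3801(x) is the minimal polynomial of zeta_3801 over Q and has degree phi(3801) = 2160. So Q(zeta_3801) is a degree-2160 Galois extension with Galois group (Z/3801Z)^*. By CRT, (Z/3801Z)^* ≅ (Z/3Z)^* × (Z/7Z)^* × (Z/181Z)^*. Each prime-power unit group is (Z/3Z)^* ≅ Z/2Z; (Z/7Z)^* ≅ Z/6Z; (Z/181Z)^* ≅ Z/180Z. Hence Gal(Q(zeta_3801)/Q) ≅ Z/2Z × Z/6Z × Z/180Z.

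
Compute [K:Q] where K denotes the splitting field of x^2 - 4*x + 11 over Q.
[K:Q] = 2

The discriminant of x^2 + (-4)*x + (11) is b^2 - 4c = 16 - (44) = -28. Since -28 is not a perfect square in Q, the polynomial is irreducible over Q. Its two roots generate a degree-2 extension, so [K:Q] = 2.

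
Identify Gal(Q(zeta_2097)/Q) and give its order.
|Gal(Q(zeta_2097)/Q)| = phi(2097) = 1392; group ≅ (Z/2097Z)^* ≅ Z/6Z × Z/232Z

The n-th cyclotomic polynomial Φ_2097(x) is the minimal polynomial of zeta_2097 over Q and has degree phi(2097) = 1392. So Q(zeta_2097) is a degree-1392 Galois extension with Galois group (Z/2097Z)^*. By CRT, (Z/2097Z)^* ≅ (Z/9Z)^* × (Z/233Z)^*. Each prime-power unit group is (Z/9Z)^* ≅ Z/6Z; (Z/233Z)^* ≅ Z/232Z. Hence Gal(Q(zeta_2097)/Q) ≅ Z/6Z × Z/232Z.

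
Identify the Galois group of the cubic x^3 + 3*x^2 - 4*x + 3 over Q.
Gal(K/Q) = S_3 (symmetric group of order 6)

Compute the discriminant of x^3 + (3)*x^2 + (-4)*x + (3): Δ = -815. Since Δ is not a rational square, the Galois group is not contained in A_3; it must be the full S_3 (irreducibility of the cubic rules out anything smaller).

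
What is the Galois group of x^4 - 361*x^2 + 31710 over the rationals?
Gal(K/Q) = V_4 (Klein four-group, Z/2Z × Z/2Z)

f factors as (x^2 - 151)(x^2 - 210), so the splitting field is K = Q(sqrt(151), sqrt(210)). The elements 151, 210, 31710 are all non-squares in Q, so sqrt(151) and sqrt(210) generate independent quadratic extensions. Thus [K:Q] = 4 and Gal(K/Q) is generated by the two order-2 automorphisms sqrt(151) ↦ -sqrt(151) and sqrt(210) ↦ -sqrt(210), giving V_4.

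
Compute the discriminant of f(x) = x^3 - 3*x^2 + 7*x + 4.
Δ = -2443

For x^3 + a x^2 + b x + c the discriminant is Δ = 18 a b c - 4 a^3 c + a^2 b^2 - 4 b^3 - 27 c^2.
Plug a = -3, b = 7, c = 4:
  18*(-3)*(7)*(4) - 4*(-3)^3*(4) + (-3)^2*(7)^2 - 4*(7)^3 - 27*(4)^2
  = -1512 + (432) + 441 + (-1372) + (-432)
  = -2443.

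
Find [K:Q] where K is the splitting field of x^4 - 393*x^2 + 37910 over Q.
[K:Q] = 4

f factors as (x^2 - 170)(x^2 - 223); the splitting field is K = Q(sqrt(170), sqrt(223)). Since 170, 223, and 37910 are all non-squares in Q, the three subfields Q(sqrt(170)), Q(sqrt(223)), Q(sqrt(37910)) are distinct degree-2 extensions, so [K:Q] = 4 (Klein four Galois group).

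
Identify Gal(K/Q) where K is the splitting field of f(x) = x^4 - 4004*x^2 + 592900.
Gal(K/Q) = Z/2Z (cyclic of order 2)

f factors as (x^2 - 3850)(x^2 - 154), so the splitting field is K = Q(sqrt(3850), sqrt(154)). The squarefree part of 3850 is 154 and the squarefree part of 154 is also 154, so sqrt(3850) and sqrt(154) are both rational multiples of sqrt(154). Hence Q(sqrt(3850)) = Q(sqrt(154)) = Q(sqrt(154)), and the splitting field collapses to a single degree-2 extension with Galois group Z/2Z.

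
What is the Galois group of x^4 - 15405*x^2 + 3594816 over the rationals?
Gal(K/Q) = Z/2Z (cyclic of order 2)

f factors as (x^2 - 15168)(x^2 - 237), so the splitting field is K = Q(sqrt(15168), sqrt(237)). The squarefree part of 15168 is 237 and the squarefree part of 237 is also 237, so sqrt(15168) and sqrt(237) are both rational multiples of sqrt(237). Hence Q(sqrt(15168)) = Q(sqrt(237)) = Q(sqrt(237)), and the splitting field collapses to a single degree-2 extension with Galois group Z/2Z.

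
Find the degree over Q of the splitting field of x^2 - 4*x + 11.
[K:Q] = 2

The discriminant of x^2 + (-4)*x + (11) is b^2 - 4c = 16 - (44) = -28. Since -28 is not a perfect square in Q, the polynomial is irreducible over Q. Its two roots generate a degree-2 extension, so [K:Q] = 2.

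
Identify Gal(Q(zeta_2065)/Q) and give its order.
|Gal(Q(zeta_2065)/Q)| = phi(2065) = 1392; group ≅ (Z/2065Z)^* ≅ Z/4Z × Z/6Z × Z/58Z

The n-th cyclotomic polynomial Φ_2065(x) is the minimal polynomial of zeta_2065 over Q and has degree phi(2065) = 1392. So Q(zeta_2065) is a degree-1392 Galois extension with Galois group (Z/2065Z)^*. By CRT, (Z/2065Z)^* ≅ (Z/5Z)^* × (Z/7Z)^* × (Z/59Z)^*. Each prime-power unit group is (Z/5Z)^* ≅ Z/4Z; (Z/7Z)^* ≅ Z/6Z; (Z/59Z)^* ≅ Z/58Z. Hence Gal(Q(zeta_2065)/Q) ≅ Z/4Z × Z/6Z × Z/58Z.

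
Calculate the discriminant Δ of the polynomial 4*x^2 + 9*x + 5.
Δ = 1

For a quadratic a x^2 + b x + c the discriminant is Δ = b^2 - 4ac = (9)^2 - 4*(4)*(5) = 81 - (80) = 1.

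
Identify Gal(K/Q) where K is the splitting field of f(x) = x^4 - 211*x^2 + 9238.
Gal(K/Q) = V_4 (Klein four-group, Z/2Z × Z/2Z)

f factors as (x^2 - 149)(x^2 - 62), so the splitting field is K = Q(sqrt(149), sqrt(62)). The elements 149, 62, 9238 are all non-squares in Q, so sqrt(149) and sqrt(62) generate independent quadratic extensions. Thus [K:Q] = 4 and Gal(K/Q) is generated by the two order-2 automorphisms sqrt(149) ↦ -sqrt(149) and sqrt(62) ↦ -sqrt(62), giving V_4.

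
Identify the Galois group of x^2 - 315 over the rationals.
Gal(K/Q) = Z/2Z (cyclic of order 2)

x^2 - 315 is irreducible over Q since 315 is not a rational square. The splitting field Q(sqrt(315)) has degree 2 over Q, and its unique nontrivial automorphism is sqrt(315) ↦ -sqrt(315). Hence Gal(Q(sqrt(315))/Q) = Z/2Z.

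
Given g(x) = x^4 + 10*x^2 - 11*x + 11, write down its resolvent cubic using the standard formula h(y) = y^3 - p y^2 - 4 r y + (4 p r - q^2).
h(y) = y^3 - 10*y^2 - 44*y + 319

Identify coefficients: p = 10, q = -11, r = 11.
Plug into h(y) = y^3 - p y^2 - 4 r y + (4 p r - q^2):
  h(y) = y^3 - (10) y^2 - 4*(11) y + (4*(10)*(11) - (-11)^2)
       = y^3 + (-10) y^2 + (-44) y + (319).
Simplifying: h(y) = y^3 - 10*y^2 - 44*y + 319.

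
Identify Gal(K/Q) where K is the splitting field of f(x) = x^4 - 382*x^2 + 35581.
Gal(K/Q) = V_4 (Klein four-group, Z/2Z × Z/2Z)

f factors as (x^2 - 221)(x^2 - 161), so the splitting field is K = Q(sqrt(221), sqrt(161)). The elements 221, 161, 35581 are all non-squares in Q, so sqrt(221) and sqrt(161) generate independent quadratic extensions. Thus [K:Q] = 4 and Gal(K/Q) is generated by the two order-2 automorphisms sqrt(221) ↦ -sqrt(221) and sqrt(161) ↦ -sqrt(161), giving V_4.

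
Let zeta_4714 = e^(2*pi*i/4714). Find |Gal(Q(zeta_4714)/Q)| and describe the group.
|Gal(Q(zeta_4714)/Q)| = phi(4714) = 2356; group ≅ (Z/4714Z)^* ≅ Z/2356Z

The n-th cyclotomic polynomial Φ_4714(x) is the minimal polynomial of zeta_4714 over Q and has degree phi(4714) = 2356. So Q(zeta_4714) is a degree-2356 Galois extension with Galois group (Z/4714Z)^*. By CRT, (Z/4714Z)^* ≅ (Z/2Z)^* × (Z/2357Z)^*. Each prime-power unit group is (Z/2Z)^* ≅ trivial group (order 1); (Z/2357Z)^* ≅ Z/2356Z. Hence Gal(Q(zeta_4714)/Q) ≅ Z/2356Z.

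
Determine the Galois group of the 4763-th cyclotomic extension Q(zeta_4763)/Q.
|Gal(Q(zeta_4763)/Q)| = phi(4763) = 4320; group ≅ (Z/4763Z)^* ≅ Z/10Z × Z/432Z

The n-th cyclotomic polynomial Φ_4763(x) is the minimal polynomial of zeta_4763 over Q and has degree phi(4763) = 4320. So Q(zeta_4763) is a degree-4320 Galois extension with Galois group (Z/4763Z)^*. By CRT, (Z/4763Z)^* ≅ (Z/11Z)^* × (Z/433Z)^*. Each prime-power unit group is (Z/11Z)^* ≅ Z/10Z; (Z/433Z)^* ≅ Z/432Z. Hence Gal(Q(zeta_4763)/Q) ≅ Z/10Z × Z/432Z.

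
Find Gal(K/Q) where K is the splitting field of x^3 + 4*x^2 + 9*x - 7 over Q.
Gal(K/Q) = S_3 (symmetric group of order 6)

Compute the discriminant of x^3 + (4)*x^2 + (9)*x + (-7): Δ = -5687. Since Δ is not a rational square, the Galois group is not contained in A_3; it must be the full S_3 (irreducibility of the cubic rules out anything smaller).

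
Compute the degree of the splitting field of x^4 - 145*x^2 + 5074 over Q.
[K:Q] = 4

f factors as (x^2 - 86)(x^2 - 59); the splitting field is K = Q(sqrt(86), sqrt(59)). Since 86, 59, and 5074 are all non-squares in Q, the three subfields Q(sqrt(86)), Q(sqrt(59)), Q(sqrt(5074)) are distinct degree-2 extensions, so [K:Q] = 4 (Klein four Galois group).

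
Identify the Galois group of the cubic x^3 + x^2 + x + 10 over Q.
Gal(K/Q) = S_3 (symmetric group of order 6)

Compute the discriminant of x^3 + (1)*x^2 + (1)*x + (10): Δ = -2563. Since Δ is not a rational square, the Galois group is not contained in A_3; it must be the full S_3 (irreducibility of the cubic rules out anything smaller).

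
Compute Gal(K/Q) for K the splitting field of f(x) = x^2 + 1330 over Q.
Gal(K/Q) = Z/2Z (cyclic of order 2)

x^2 + 1330 is irreducible over Q since -1330 is not a rational square. The splitting field Q(sqrt(-1330)) has degree 2 over Q, and its unique nontrivial automorphism is sqrt(-1330) ↦ -sqrt(-1330). Hence Gal(Q(sqrt(-1330))/Q) = Z/2Z.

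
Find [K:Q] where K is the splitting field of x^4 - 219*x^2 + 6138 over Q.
[K:Q] = 4

f factors as (x^2 - 33)(x^2 - 186); the splitting field is K = Q(sqrt(33), sqrt(186)). Since 33, 186, and 6138 are all non-squares in Q, the three subfields Q(sqrt(33)), Q(sqrt(186)), Q(sqrt(6138)) are distinct degree-2 extensions, so [K:Q] = 4 (Klein four Galois group).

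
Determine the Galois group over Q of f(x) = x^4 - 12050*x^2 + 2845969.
Gal(K/Q) = Z/2Z (cyclic of order 2)

f factors as (x^2 - 11809)(x^2 - 241), so the splitting field is K = Q(sqrt(11809), sqrt(241)). The squarefree part of 11809 is 241 and the squarefree part of 241 is also 241, so sqrt(11809) and sqrt(241) are both rational multiples of sqrt(241). Hence Q(sqrt(11809)) = Q(sqrt(241)) = Q(sqrt(241)), and the splitting field collapses to a single degree-2 extension with Galois group Z/2Z.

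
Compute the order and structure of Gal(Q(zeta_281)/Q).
|Gal(Q(zeta_281)/Q)| = phi(281) = 280; group ≅ (Z/281Z)^* ≅ Z/280Z

The n-th cyclotomic polynomial Φ_281(x) is the minimal polynomial of zeta_281 over Q and has degree phi(281) = 280. So Q(zeta_281) is a degree-280 Galois extension with Galois group (Z/281Z)^*. (Z/281Z)^* is cyclic since 281 is an odd prime power (or 4). Hence Gal(Q(zeta_281)/Q) ≅ Z/280Z.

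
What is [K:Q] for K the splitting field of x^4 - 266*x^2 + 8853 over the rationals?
[K:Q] = 4

f factors as (x^2 - 227)(x^2 - 39); the splitting field is K = Q(sqrt(227), sqrt(39)). Since 227, 39, and 8853 are all non-squares in Q, the three subfields Q(sqrt(227)), Q(sqrt(39)), Q(sqrt(8853)) are distinct degree-2 extensions, so [K:Q] = 4 (Klein four Galois group).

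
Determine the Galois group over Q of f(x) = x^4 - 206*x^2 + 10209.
Gal(K/Q) = V_4 (Klein four-group, Z/2Z × Z/2Z)

f factors as (x^2 - 123)(x^2 - 83), so the splitting field is K = Q(sqrt(123), sqrt(83)). The elements 123, 83, 10209 are all non-squares in Q, so sqrt(123) and sqrt(83) generate independent quadratic extensions. Thus [K:Q] = 4 and Gal(K/Q) is generated by the two order-2 automorphisms sqrt(123) ↦ -sqrt(123) and sqrt(83) ↦ -sqrt(83), giving V_4.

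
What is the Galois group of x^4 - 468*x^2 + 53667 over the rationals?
Gal(K/Q) = V_4 (Klein four-group, Z/2Z × Z/2Z)

f factors as (x^2 - 267)(x^2 - 201), so the splitting field is K = Q(sqrt(267), sqrt(201)). The elements 267, 201, 53667 are all non-squares in Q, so sqrt(267) and sqrt(201) generate independent quadratic extensions. Thus [K:Q] = 4 and Gal(K/Q) is generated by the two order-2 automorphisms sqrt(267) ↦ -sqrt(267) and sqrt(201) ↦ -sqrt(201), giving V_4.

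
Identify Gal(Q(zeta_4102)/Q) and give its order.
|Gal(Q(zeta_4102)/Q)| = phi(4102) = 1752; group ≅ (Z/4102Z)^* ≅ Z/6Z × Z/292Z

The n-th cyclotomic polynomial Φ_4102(x) is the minimal polynomial of zeta_4102 over Q and has degree phi(4102) = 1752. So Q(zeta_4102) is a degree-1752 Galois extension with Galois group (Z/4102Z)^*. By CRT, (Z/4102Z)^* ≅ (Z/2Z)^* × (Z/7Z)^* × (Z/293Z)^*. Each prime-power unit group is (Z/2Z)^* ≅ trivial group (order 1); (Z/7Z)^* ≅ Z/6Z; (Z/293Z)^* ≅ Z/292Z. Hence Gal(Q(zeta_4102)/Q) ≅ Z/6Z × Z/292Z.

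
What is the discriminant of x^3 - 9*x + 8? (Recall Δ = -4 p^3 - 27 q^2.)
Δ = 1188

For a depressed cubic x^3 + p x + q the discriminant is Δ = -4 p^3 - 27 q^2 = -4*(-9)^3 - 27*(8)^2 = 2916 - 1728 = 1188.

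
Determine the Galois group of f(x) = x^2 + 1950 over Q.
Gal(K/Q) = Z/2Z (cyclic of order 2)

x^2 + 1950 is irreducible over Q since -1950 is not a rational square. The splitting field Q(sqrt(-1950)) has degree 2 over Q, and its unique nontrivial automorphism is sqrt(-1950) ↦ -sqrt(-1950). Hence Gal(Q(sqrt(-1950))/Q) = Z/2Z.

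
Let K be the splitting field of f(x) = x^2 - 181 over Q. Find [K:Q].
[K:Q] = 2

The polynomial x^2 - 181 is irreducible over Q since 181 is not a perfect square. Its splitting field is Q(sqrt(181)), which has degree 2 over Q.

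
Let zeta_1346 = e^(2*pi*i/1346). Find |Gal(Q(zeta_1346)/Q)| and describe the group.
|Gal(Q(zeta_1346)/Q)| = phi(1346) = 672; group ≅ (Z/1346Z)^* ≅ Z/672Z

The n-th cyclotomic polynomial Φ_1346(x) is the minimal polynomial of zeta_1346 over Q and has degree phi(1346) = 672. So Q(zeta_1346) is a degree-672 Galois extension with Galois group (Z/1346Z)^*. By CRT, (Z/1346Z)^* ≅ (Z/2Z)^* × (Z/673Z)^*. Each prime-power unit group is (Z/2Z)^* ≅ trivial group (order 1); (Z/673Z)^* ≅ Z/672Z. Hence Gal(Q(zeta_1346)/Q) ≅ Z/672Z.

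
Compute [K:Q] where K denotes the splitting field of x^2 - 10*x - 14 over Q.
[K:Q] = 2

The discriminant of x^2 + (-10)*x + (-14) is b^2 - 4c = 100 - (-56) = 156. Since 156 is not a perfect square in Q, the polynomial is irreducible over Q. Its two roots generate a degree-2 extension, so [K:Q] = 2.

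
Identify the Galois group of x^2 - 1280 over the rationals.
Gal(K/Q) = Z/2Z (cyclic of order 2)

x^2 - 1280 is irreducible over Q since 1280 is not a rational square. The splitting field Q(sqrt(1280)) has degree 2 over Q, and its unique nontrivial automorphism is sqrt(1280) ↦ -sqrt(1280). Hence Gal(Q(sqrt(1280))/Q) = Z/2Z.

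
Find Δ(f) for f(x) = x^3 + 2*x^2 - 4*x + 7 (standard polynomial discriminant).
Δ = -2235

For x^3 + a x^2 + b x + c the discriminant is Δ = 18 a b c - 4 a^3 c + a^2 b^2 - 4 b^3 - 27 c^2.
Plug a = 2, b = -4, c = 7:
  18*(2)*(-4)*(7) - 4*(2)^3*(7) + (2)^2*(-4)^2 - 4*(-4)^3 - 27*(7)^2
  = -1008 + (-224) + 64 + (256) + (-1323)
  = -2235.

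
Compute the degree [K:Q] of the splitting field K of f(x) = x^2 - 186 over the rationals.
[K:Q] = 2

The polynomial x^2 - 186 is irreducible over Q since 186 is not a perfect square. Its splitting field is Q(sqrt(186)), which has degree 2 over Q.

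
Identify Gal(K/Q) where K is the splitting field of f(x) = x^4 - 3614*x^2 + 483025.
Gal(K/Q) = Z/2Z (cyclic of order 2)

f factors as (x^2 - 3475)(x^2 - 139), so the splitting field is K = Q(sqrt(3475), sqrt(139)). The squarefree part of 3475 is 139 and the squarefree part of 139 is also 139, so sqrt(3475) and sqrt(139) are both rational multiples of sqrt(139). Hence Q(sqrt(3475)) = Q(sqrt(139)) = Q(sqrt(139)), and the splitting field collapses to a single degree-2 extension with Galois group Z/2Z.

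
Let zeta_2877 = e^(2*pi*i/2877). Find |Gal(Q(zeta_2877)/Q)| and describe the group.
|Gal(Q(zeta_2877)/Q)| = phi(2877) = 1632; group ≅ (Z/2877Z)^* ≅ Z/2Z × Z/6Z × Z/136Z

The n-th cyclotomic polynomial Φ_2877(x) is the minimal polynomial of zeta_2877 over Q and has degree phi(2877) = 1632. So Q(zeta_2877) is a degree-1632 Galois extension with Galois group (Z/2877Z)^*. By CRT, (Z/2877Z)^* ≅ (Z/3Z)^* × (Z/7Z)^* × (Z/137Z)^*. Each prime-power unit group is (Z/3Z)^* ≅ Z/2Z; (Z/7Z)^* ≅ Z/6Z; (Z/137Z)^* ≅ Z/136Z. Hence Gal(Q(zeta_2877)/Q) ≅ Z/2Z × Z/6Z × Z/136Z.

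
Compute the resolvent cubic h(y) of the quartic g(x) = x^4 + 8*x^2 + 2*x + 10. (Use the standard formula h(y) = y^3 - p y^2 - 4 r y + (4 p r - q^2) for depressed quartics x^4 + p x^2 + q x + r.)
h(y) = y^3 - 8*y^2 - 40*y + 316

Identify coefficients: p = 8, q = 2, r = 10.
Plug into h(y) = y^3 - p y^2 - 4 r y + (4 p r - q^2):
  h(y) = y^3 - (8) y^2 - 4*(10) y + (4*(8)*(10) - (2)^2)
       = y^3 + (-8) y^2 + (-40) y + (316).
Simplifying: h(y) = y^3 - 8*y^2 - 40*y + 316.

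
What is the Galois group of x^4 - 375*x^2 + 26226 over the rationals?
Gal(K/Q) = V_4 (Klein four-group, Z/2Z × Z/2Z)

f factors as (x^2 - 93)(x^2 - 282), so the splitting field is K = Q(sqrt(93), sqrt(282)). The elements 93, 282, 26226 are all non-squares in Q, so sqrt(93) and sqrt(282) generate independent quadratic extensions. Thus [K:Q] = 4 and Gal(K/Q) is generated by the two order-2 automorphisms sqrt(93) ↦ -sqrt(93) and sqrt(282) ↦ -sqrt(282), giving V_4.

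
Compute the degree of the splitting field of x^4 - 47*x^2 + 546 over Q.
[K:Q] = 4

f factors as (x^2 - 26)(x^2 - 21); the splitting field is K = Q(sqrt(26), sqrt(21)). Since 26, 21, and 546 are all non-squares in Q, the three subfields Q(sqrt(26)), Q(sqrt(21)), Q(sqrt(546)) are distinct degree-2 extensions, so [K:Q] = 4 (Klein four Galois group).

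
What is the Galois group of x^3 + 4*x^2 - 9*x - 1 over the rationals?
Gal(K/Q) = S_3 (symmetric group of order 6)

Compute the discriminant of x^3 + (4)*x^2 + (-9)*x + (-1): Δ = 5089. Since Δ is not a rational square, the Galois group is not contained in A_3; it must be the full S_3 (irreducibility of the cubic rules out anything smaller).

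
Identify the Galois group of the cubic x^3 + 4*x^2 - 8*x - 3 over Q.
Gal(K/Q) = S_3 (symmetric group of order 6)

Compute the discriminant of x^3 + (4)*x^2 + (-8)*x + (-3): Δ = 5325. Since Δ is not a rational square, the Galois group is not contained in A_3; it must be the full S_3 (irreducibility of the cubic rules out anything smaller).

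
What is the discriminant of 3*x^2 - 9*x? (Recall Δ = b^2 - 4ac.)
Δ = 81

For a quadratic a x^2 + b x + c the discriminant is Δ = b^2 - 4ac = (-9)^2 - 4*(3)*(0) = 81 - (0) = 81.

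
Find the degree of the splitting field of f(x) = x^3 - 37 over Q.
[K:Q] = 6

x^3 - 37 has one real root r = 37^(1/3) and two complex roots r*zeta_3, r*zeta_3^2 where zeta_3 = e^(2*pi*i/3). The splitting field is Q(r, zeta_3). [Q(r):Q] = 3 and [Q(zeta_3):Q] = 2 with gcd = 1, so [Q(r, zeta_3):Q] = 3 * 2 = 6.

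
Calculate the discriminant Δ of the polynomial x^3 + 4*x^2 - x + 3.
Δ = -1207

For x^3 + a x^2 + b x + c the discriminant is Δ = 18 a b c - 4 a^3 c + a^2 b^2 - 4 b^3 - 27 c^2.
Plug a = 4, b = -1, c = 3:
  18*(4)*(-1)*(3) - 4*(4)^3*(3) + (4)^2*(-1)^2 - 4*(-1)^3 - 27*(3)^2
  = -216 + (-768) + 16 + (4) + (-243)
  = -1207.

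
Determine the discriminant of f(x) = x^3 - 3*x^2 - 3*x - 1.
Δ = -108

For x^3 + a x^2 + b x + c the discriminant is Δ = 18 a b c - 4 a^3 c + a^2 b^2 - 4 b^3 - 27 c^2.
Plug a = -3, b = -3, c = -1:
  18*(-3)*(-3)*(-1) - 4*(-3)^3*(-1) + (-3)^2*(-3)^2 - 4*(-3)^3 - 27*(-1)^2
  = -162 + (-108) + 81 + (108) + (-27)
  = -108.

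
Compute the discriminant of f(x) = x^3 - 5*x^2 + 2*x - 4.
Δ = -1644

For x^3 + a x^2 + b x + c the discriminant is Δ = 18 a b c - 4 a^3 c + a^2 b^2 - 4 b^3 - 27 c^2.
Plug a = -5, b = 2, c = -4:
  18*(-5)*(2)*(-4) - 4*(-5)^3*(-4) + (-5)^2*(2)^2 - 4*(2)^3 - 27*(-4)^2
  = 720 + (-2000) + 100 + (-32) + (-432)
  = -1644.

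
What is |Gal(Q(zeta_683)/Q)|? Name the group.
|Gal(Q(zeta_683)/Q)| = phi(683) = 682; group ≅ (Z/683Z)^* ≅ Z/682Z

The n-th cyclotomic polynomial Φ_683(x) is the minimal polynomial of zeta_683 over Q and has degree phi(683) = 682. So Q(zeta_683) is a degree-682 Galois extension with Galois group (Z/683Z)^*. (Z/683Z)^* is cyclic since 683 is an odd prime power (or 4). Hence Gal(Q(zeta_683)/Q) ≅ Z/682Z.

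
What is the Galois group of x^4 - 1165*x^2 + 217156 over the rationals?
Gal(K/Q) = Z/2Z (cyclic of order 2)

f factors as (x^2 - 932)(x^2 - 233), so the splitting field is K = Q(sqrt(932), sqrt(233)). The squarefree part of 932 is 233 and the squarefree part of 233 is also 233, so sqrt(932) and sqrt(233) are both rational multiples of sqrt(233). Hence Q(sqrt(932)) = Q(sqrt(233)) = Q(sqrt(233)), and the splitting field collapses to a single degree-2 extension with Galois group Z/2Z.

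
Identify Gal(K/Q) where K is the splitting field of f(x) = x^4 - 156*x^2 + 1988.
Gal(K/Q) = V_4 (Klein four-group, Z/2Z × Z/2Z)

f factors as (x^2 - 142)(x^2 - 14), so the splitting field is K = Q(sqrt(142), sqrt(14)). The elements 142, 14, 1988 are all non-squares in Q, so sqrt(142) and sqrt(14) generate independent quadratic extensions. Thus [K:Q] = 4 and Gal(K/Q) is generated by the two order-2 automorphisms sqrt(142) ↦ -sqrt(142) and sqrt(14) ↦ -sqrt(14), giving V_4.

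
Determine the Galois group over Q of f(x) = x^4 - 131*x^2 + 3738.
Gal(K/Q) = V_4 (Klein four-group, Z/2Z × Z/2Z)

f factors as (x^2 - 42)(x^2 - 89), so the splitting field is K = Q(sqrt(42), sqrt(89)). The elements 42, 89, 3738 are all non-squares in Q, so sqrt(42) and sqrt(89) generate independent quadratic extensions. Thus [K:Q] = 4 and Gal(K/Q) is generated by the two order-2 automorphisms sqrt(42) ↦ -sqrt(42) and sqrt(89) ↦ -sqrt(89), giving V_4.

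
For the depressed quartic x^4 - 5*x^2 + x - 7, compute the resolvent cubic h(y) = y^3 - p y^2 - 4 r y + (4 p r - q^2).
h(y) = y^3 + 5*y^2 + 28*y + 139

Identify coefficients: p = -5, q = 1, r = -7.
Plug into h(y) = y^3 - p y^2 - 4 r y + (4 p r - q^2):
  h(y) = y^3 - (-5) y^2 - 4*(-7) y + (4*(-5)*(-7) - (1)^2)
       = y^3 + (5) y^2 + (28) y + (139).
Simplifying: h(y) = y^3 + 5*y^2 + 28*y + 139.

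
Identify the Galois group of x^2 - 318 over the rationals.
Gal(K/Q) = Z/2Z (cyclic of order 2)

x^2 - 318 is irreducible over Q since 318 is not a rational square. The splitting field Q(sqrt(318)) has degree 2 over Q, and its unique nontrivial automorphism is sqrt(318) ↦ -sqrt(318). Hence Gal(Q(sqrt(318))/Q) = Z/2Z.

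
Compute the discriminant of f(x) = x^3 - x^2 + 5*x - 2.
Δ = -411

For x^3 + a x^2 + b x + c the discriminant is Δ = 18 a b c - 4 a^3 c + a^2 b^2 - 4 b^3 - 27 c^2.
Plug a = -1, b = 5, c = -2:
  18*(-1)*(5)*(-2) - 4*(-1)^3*(-2) + (-1)^2*(5)^2 - 4*(5)^3 - 27*(-2)^2
  = 180 + (-8) + 25 + (-500) + (-108)
  = -411.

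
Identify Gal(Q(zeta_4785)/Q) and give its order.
|Gal(Q(zeta_4785)/Q)| = phi(4785) = 2240; group ≅ (Z/4785Z)^* ≅ Z/2Z × Z/4Z × Z/10Z × Z/28Z

The n-th cyclotomic polynomial Φ_4785(x) is the minimal polynomial of zeta_4785 over Q and has degree phi(4785) = 2240. So Q(zeta_4785) is a degree-2240 Galois extension with Galois group (Z/4785Z)^*. By CRT, (Z/4785Z)^* ≅ (Z/3Z)^* × (Z/5Z)^* × (Z/11Z)^* × (Z/29Z)^*. Each prime-power unit group is (Z/3Z)^* ≅ Z/2Z; (Z/5Z)^* ≅ Z/4Z; (Z/11Z)^* ≅ Z/10Z; (Z/29Z)^* ≅ Z/28Z. Hence Gal(Q(zeta_4785)/Q) ≅ Z/2Z × Z/4Z × Z/10Z × Z/28Z.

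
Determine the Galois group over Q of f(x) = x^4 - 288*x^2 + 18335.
Gal(K/Q) = V_4 (Klein four-group, Z/2Z × Z/2Z)

f factors as (x^2 - 95)(x^2 - 193), so the splitting field is K = Q(sqrt(95), sqrt(193)). The elements 95, 193, 18335 are all non-squares in Q, so sqrt(95) and sqrt(193) generate independent quadratic extensions. Thus [K:Q] = 4 and Gal(K/Q) is generated by the two order-2 automorphisms sqrt(95) ↦ -sqrt(95) and sqrt(193) ↦ -sqrt(193), giving V_4.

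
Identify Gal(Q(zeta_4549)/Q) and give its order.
|Gal(Q(zeta_4549)/Q)| = phi(4549) = 4548; group ≅ (Z/4549Z)^* ≅ Z/4548Z

The n-th cyclotomic polynomial Φ_4549(x) is the minimal polynomial of zeta_4549 over Q and has degree phi(4549) = 4548. So Q(zeta_4549) is a degree-4548 Galois extension with Galois group (Z/4549Z)^*. (Z/4549Z)^* is cyclic since 4549 is an odd prime power (or 4). Hence Gal(Q(zeta_4549)/Q) ≅ Z/4548Z.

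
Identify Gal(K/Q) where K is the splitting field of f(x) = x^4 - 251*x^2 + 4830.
Gal(K/Q) = V_4 (Klein four-group, Z/2Z × Z/2Z)

f factors as (x^2 - 21)(x^2 - 230), so the splitting field is K = Q(sqrt(21), sqrt(230)). The elements 21, 230, 4830 are all non-squares in Q, so sqrt(21) and sqrt(230) generate independent quadratic extensions. Thus [K:Q] = 4 and Gal(K/Q) is generated by the two order-2 automorphisms sqrt(21) ↦ -sqrt(21) and sqrt(230) ↦ -sqrt(230), giving V_4.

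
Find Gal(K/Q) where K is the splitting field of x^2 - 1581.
Gal(K/Q) = Z/2Z (cyclic of order 2)

x^2 - 1581 is irreducible over Q since 1581 is not a rational square. The splitting field Q(sqrt(1581)) has degree 2 over Q, and its unique nontrivial automorphism is sqrt(1581) ↦ -sqrt(1581). Hence Gal(Q(sqrt(1581))/Q) = Z/2Z.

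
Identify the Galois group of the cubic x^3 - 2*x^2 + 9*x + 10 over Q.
Gal(K/Q) = S_3 (symmetric group of order 6)

Compute the discriminant of x^3 + (-2)*x^2 + (9)*x + (10): Δ = -8212. Since Δ is not a rational square, the Galois group is not contained in A_3; it must be the full S_3 (irreducibility of the cubic rules out anything smaller).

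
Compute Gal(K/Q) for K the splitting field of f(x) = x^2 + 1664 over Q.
Gal(K/Q) = Z/2Z (cyclic of order 2)

x^2 + 1664 is irreducible over Q since -1664 is not a rational square. The splitting field Q(sqrt(-1664)) has degree 2 over Q, and its unique nontrivial automorphism is sqrt(-1664) ↦ -sqrt(-1664). Hence Gal(Q(sqrt(-1664))/Q) = Z/2Z.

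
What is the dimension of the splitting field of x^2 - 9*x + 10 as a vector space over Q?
[K:Q] = 2

The discriminant of x^2 + (-9)*x + (10) is b^2 - 4c = 81 - (40) = 41. Since 41 is not a perfect square in Q, the polynomial is irreducible over Q. Its two roots generate a degree-2 extension, so [K:Q] = 2.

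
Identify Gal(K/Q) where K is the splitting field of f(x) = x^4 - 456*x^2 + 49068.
Gal(K/Q) = V_4 (Klein four-group, Z/2Z × Z/2Z)

f factors as (x^2 - 282)(x^2 - 174), so the splitting field is K = Q(sqrt(282), sqrt(174)). The elements 282, 174, 49068 are all non-squares in Q, so sqrt(282) and sqrt(174) generate independent quadratic extensions. Thus [K:Q] = 4 and Gal(K/Q) is generated by the two order-2 automorphisms sqrt(282) ↦ -sqrt(282) and sqrt(174) ↦ -sqrt(174), giving V_4.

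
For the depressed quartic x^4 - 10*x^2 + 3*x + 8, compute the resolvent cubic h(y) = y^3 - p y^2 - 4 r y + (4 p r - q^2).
h(y) = y^3 + 10*y^2 - 32*y - 329

Identify coefficients: p = -10, q = 3, r = 8.
Plug into h(y) = y^3 - p y^2 - 4 r y + (4 p r - q^2):
  h(y) = y^3 - (-10) y^2 - 4*(8) y + (4*(-10)*(8) - (3)^2)
       = y^3 + (10) y^2 + (-32) y + (-329).
Simplifying: h(y) = y^3 + 10*y^2 - 32*y - 329.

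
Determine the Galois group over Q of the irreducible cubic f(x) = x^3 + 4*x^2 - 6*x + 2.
Gal(K/Q) = S_3 (symmetric group of order 6)

Compute the discriminant of x^3 + (4)*x^2 + (-6)*x + (2): Δ = -44. Since Δ is not a rational square, the Galois group is not contained in A_3; it must be the full S_3 (irreducibility of the cubic rules out anything smaller).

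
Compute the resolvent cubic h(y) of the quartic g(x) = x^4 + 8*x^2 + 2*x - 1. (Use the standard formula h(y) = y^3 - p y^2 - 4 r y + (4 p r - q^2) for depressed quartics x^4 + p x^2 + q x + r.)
h(y) = y^3 - 8*y^2 + 4*y - 36

Identify coefficients: p = 8, q = 2, r = -1.
Plug into h(y) = y^3 - p y^2 - 4 r y + (4 p r - q^2):
  h(y) = y^3 - (8) y^2 - 4*(-1) y + (4*(8)*(-1) - (2)^2)
       = y^3 + (-8) y^2 + (4) y + (-36).
Simplifying: h(y) = y^3 - 8*y^2 + 4*y - 36.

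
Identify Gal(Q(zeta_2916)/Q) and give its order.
|Gal(Q(zeta_2916)/Q)| = phi(2916) = 972; group ≅ (Z/2916Z)^* ≅ Z/2Z × Z/486Z

The n-th cyclotomic polynomial Φ_2916(x) is the minimal polynomial of zeta_2916 over Q and has degree phi(2916) = 972. So Q(zeta_2916) is a degree-972 Galois extension with Galois group (Z/2916Z)^*. By CRT, (Z/2916Z)^* ≅ (Z/4Z)^* × (Z/729Z)^*. Each prime-power unit group is (Z/4Z)^* ≅ Z/2Z; (Z/729Z)^* ≅ Z/486Z. Hence Gal(Q(zeta_2916)/Q) ≅ Z/2Z × Z/486Z.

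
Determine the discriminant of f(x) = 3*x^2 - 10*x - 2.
Δ = 124

For a quadratic a x^2 + b x + c the discriminant is Δ = b^2 - 4ac = (-10)^2 - 4*(3)*(-2) = 100 - (-24) = 124.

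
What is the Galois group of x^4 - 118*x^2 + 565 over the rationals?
Gal(K/Q) = V_4 (Klein four-group, Z/2Z × Z/2Z)

f factors as (x^2 - 5)(x^2 - 113), so the splitting field is K = Q(sqrt(5), sqrt(113)). The elements 5, 113, 565 are all non-squares in Q, so sqrt(5) and sqrt(113) generate independent quadratic extensions. Thus [K:Q] = 4 and Gal(K/Q) is generated by the two order-2 automorphisms sqrt(5) ↦ -sqrt(5) and sqrt(113) ↦ -sqrt(113), giving V_4.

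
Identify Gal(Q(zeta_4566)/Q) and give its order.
|Gal(Q(zeta_4566)/Q)| = phi(4566) = 1520; group ≅ (Z/4566Z)^* ≅ Z/2Z × Z/760Z

The n-th cyclotomic polynomial Φ_4566(x) is the minimal polynomial of zeta_4566 over Q and has degree phi(4566) = 1520. So Q(zeta_4566) is a degree-1520 Galois extension with Galois group (Z/4566Z)^*. By CRT, (Z/4566Z)^* ≅ (Z/2Z)^* × (Z/3Z)^* × (Z/761Z)^*. Each prime-power unit group is (Z/2Z)^* ≅ trivial group (order 1); (Z/3Z)^* ≅ Z/2Z; (Z/761Z)^* ≅ Z/760Z. Hence Gal(Q(zeta_4566)/Q) ≅ Z/2Z × Z/760Z.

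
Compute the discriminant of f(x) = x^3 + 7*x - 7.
Δ = -2695

For a depressed cubic x^3 + p x + q the discriminant is Δ = -4 p^3 - 27 q^2 = -4*(7)^3 - 27*(-7)^2 = -1372 - 1323 = -2695.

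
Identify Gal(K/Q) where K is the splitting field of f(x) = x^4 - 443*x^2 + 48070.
Gal(K/Q) = V_4 (Klein four-group, Z/2Z × Z/2Z)

f factors as (x^2 - 190)(x^2 - 253), so the splitting field is K = Q(sqrt(190), sqrt(253)). The elements 190, 253, 48070 are all non-squares in Q, so sqrt(190) and sqrt(253) generate independent quadratic extensions. Thus [K:Q] = 4 and Gal(K/Q) is generated by the two order-2 automorphisms sqrt(190) ↦ -sqrt(190) and sqrt(253) ↦ -sqrt(253), giving V_4.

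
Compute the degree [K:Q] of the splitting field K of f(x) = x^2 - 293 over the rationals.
[K:Q] = 2

The polynomial x^2 - 293 is irreducible over Q since 293 is not a perfect square. Its splitting field is Q(sqrt(293)), which has degree 2 over Q.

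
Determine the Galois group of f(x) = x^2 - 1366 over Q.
Gal(K/Q) = Z/2Z (cyclic of order 2)

x^2 - 1366 is irreducible over Q since 1366 is not a rational square. The splitting field Q(sqrt(1366)) has degree 2 over Q, and its unique nontrivial automorphism is sqrt(1366) ↦ -sqrt(1366). Hence Gal(Q(sqrt(1366))/Q) = Z/2Z.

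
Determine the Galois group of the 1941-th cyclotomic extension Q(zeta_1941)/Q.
|Gal(Q(zeta_1941)/Q)| = phi(1941) = 1292; group ≅ (Z/1941Z)^* ≅ Z/2Z × Z/646Z

The n-th cyclotomic polynomial Φ_1941(x) is the minimal polynomial of zeta_1941 over Q and has degree phi(1941) = 1292. So Q(zeta_1941) is a degree-1292 Galois extension with Galois group (Z/1941Z)^*. By CRT, (Z/1941Z)^* ≅ (Z/3Z)^* × (Z/647Z)^*. Each prime-power unit group is (Z/3Z)^* ≅ Z/2Z; (Z/647Z)^* ≅ Z/646Z. Hence Gal(Q(zeta_1941)/Q) ≅ Z/2Z × Z/646Z.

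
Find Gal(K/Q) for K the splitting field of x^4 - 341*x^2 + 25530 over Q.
Gal(K/Q) = V_4 (Klein four-group, Z/2Z × Z/2Z)

f factors as (x^2 - 111)(x^2 - 230), so the splitting field is K = Q(sqrt(111), sqrt(230)). The elements 111, 230, 25530 are all non-squares in Q, so sqrt(111) and sqrt(230) generate independent quadratic extensions. Thus [K:Q] = 4 and Gal(K/Q) is generated by the two order-2 automorphisms sqrt(111) ↦ -sqrt(111) and sqrt(230) ↦ -sqrt(230), giving V_4.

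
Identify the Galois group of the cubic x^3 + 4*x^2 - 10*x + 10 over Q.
Gal(K/Q) = S_3 (symmetric group of order 6)

Compute the discriminant of x^3 + (4)*x^2 + (-10)*x + (10): Δ = -6860. Since Δ is not a rational square, the Galois group is not contained in A_3; it must be the full S_3 (irreducibility of the cubic rules out anything smaller).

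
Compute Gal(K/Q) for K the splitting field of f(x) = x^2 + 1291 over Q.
Gal(K/Q) = Z/2Z (cyclic of order 2)

x^2 + 1291 is irreducible over Q since -1291 is not a rational square. The splitting field Q(sqrt(-1291)) has degree 2 over Q, and its unique nontrivial automorphism is sqrt(-1291) ↦ -sqrt(-1291). Hence Gal(Q(sqrt(-1291))/Q) = Z/2Z.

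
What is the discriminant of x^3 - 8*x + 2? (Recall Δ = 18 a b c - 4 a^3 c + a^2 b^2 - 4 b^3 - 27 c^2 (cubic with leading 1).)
Δ = 1940

For x^3 + a x^2 + b x + c the discriminant is Δ = 18 a b c - 4 a^3 c + a^2 b^2 - 4 b^3 - 27 c^2.
Plug a = 0, b = -8, c = 2:
  18*(0)*(-8)*(2) - 4*(0)^3*(2) + (0)^2*(-8)^2 - 4*(-8)^3 - 27*(2)^2
  = 0 + (0) + 0 + (2048) + (-108)
  = 1940.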